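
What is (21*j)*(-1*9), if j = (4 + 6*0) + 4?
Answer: -1512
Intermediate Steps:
j = 8 (j = (4 + 0) + 4 = 4 + 4 = 8)
(21*j)*(-1*9) = (21*8)*(-1*9) = 168*(-9) = -1512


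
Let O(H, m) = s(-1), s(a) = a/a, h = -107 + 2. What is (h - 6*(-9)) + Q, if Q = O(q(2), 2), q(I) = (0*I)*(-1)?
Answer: -50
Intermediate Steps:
h = -105
q(I) = 0 (q(I) = 0*(-1) = 0)
s(a) = 1
O(H, m) = 1
Q = 1
(h - 6*(-9)) + Q = (-105 - 6*(-9)) + 1 = (-105 + 54) + 1 = -51 + 1 = -50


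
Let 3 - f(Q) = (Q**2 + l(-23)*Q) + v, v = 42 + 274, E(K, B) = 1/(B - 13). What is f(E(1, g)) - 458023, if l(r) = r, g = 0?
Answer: -77459084/169 ≈ -4.5834e+5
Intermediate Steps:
E(K, B) = 1/(-13 + B)
v = 316
f(Q) = -313 - Q**2 + 23*Q (f(Q) = 3 - ((Q**2 - 23*Q) + 316) = 3 - (316 + Q**2 - 23*Q) = 3 + (-316 - Q**2 + 23*Q) = -313 - Q**2 + 23*Q)
f(E(1, g)) - 458023 = (-313 - (1/(-13 + 0))**2 + 23/(-13 + 0)) - 458023 = (-313 - (1/(-13))**2 + 23/(-13)) - 458023 = (-313 - (-1/13)**2 + 23*(-1/13)) - 458023 = (-313 - 1*1/169 - 23/13) - 458023 = (-313 - 1/169 - 23/13) - 458023 = -53197/169 - 458023 = -77459084/169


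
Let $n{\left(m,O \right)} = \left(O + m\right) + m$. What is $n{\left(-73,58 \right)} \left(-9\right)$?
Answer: $792$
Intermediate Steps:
$n{\left(m,O \right)} = O + 2 m$
$n{\left(-73,58 \right)} \left(-9\right) = \left(58 + 2 \left(-73\right)\right) \left(-9\right) = \left(58 - 146\right) \left(-9\right) = \left(-88\right) \left(-9\right) = 792$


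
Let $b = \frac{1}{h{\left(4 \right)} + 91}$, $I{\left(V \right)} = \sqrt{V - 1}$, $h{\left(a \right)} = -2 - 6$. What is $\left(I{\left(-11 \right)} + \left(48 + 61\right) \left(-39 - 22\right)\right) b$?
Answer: $- \frac{6649}{83} + \frac{2 i \sqrt{3}}{83} \approx -80.108 + 0.041736 i$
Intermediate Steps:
$h{\left(a \right)} = -8$
$I{\left(V \right)} = \sqrt{-1 + V}$
$b = \frac{1}{83}$ ($b = \frac{1}{-8 + 91} = \frac{1}{83} \approx 0.012048$)
$\left(I{\left(-11 \right)} + \left(48 + 61\right) \left(-39 - 22\right)\right) b = \left(\sqrt{-1 - 11} + \left(48 + 61\right) \left(-39 - 22\right)\right) \frac{1}{83} = \left(\sqrt{-12} + 109 \left(-61\right)\right) \frac{1}{83} = \left(2 i \sqrt{3} - 6649\right) \frac{1}{83} = \left(-6649 + 2 i \sqrt{3}\right) \frac{1}{83} = - \frac{6649}{83} + \frac{2 i \sqrt{3}}{83}$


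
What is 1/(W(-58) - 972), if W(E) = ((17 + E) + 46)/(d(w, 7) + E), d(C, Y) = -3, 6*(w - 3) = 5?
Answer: -61/59297 ≈ -0.0010287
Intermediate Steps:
w = 23/6 (w = 3 + (⅙)*5 = 3 + ⅚ = 23/6 ≈ 3.8333)
W(E) = (63 + E)/(-3 + E) (W(E) = ((17 + E) + 46)/(-3 + E) = (63 + E)/(-3 + E))
1/(W(-58) - 972) = 1/((63 - 58)/(-3 - 58) - 972) = 1/(5/(-61) - 972) = 1/(-1/61*5 - 972) = 1/(-5/61 - 972) = 1/(-59297/61) = -61/59297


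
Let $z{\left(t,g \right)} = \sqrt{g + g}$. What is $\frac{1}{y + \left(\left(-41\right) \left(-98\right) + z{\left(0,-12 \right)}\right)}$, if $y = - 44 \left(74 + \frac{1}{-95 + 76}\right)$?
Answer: $\frac{137959}{105448574} - \frac{361 i \sqrt{6}}{105448574} \approx 0.0013083 - 8.3858 \cdot 10^{-6} i$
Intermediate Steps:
$z{\left(t,g \right)} = \sqrt{2} \sqrt{g}$ ($z{\left(t,g \right)} = \sqrt{2 g} = \sqrt{2} \sqrt{g}$)
$y = - \frac{61820}{19}$ ($y = - 44 \left(74 + \frac{1}{-19}\right) = - 44 \left(74 - \frac{1}{19}\right) = \left(-44\right) \frac{1405}{19} = - \frac{61820}{19} \approx -3253.7$)
$\frac{1}{y + \left(\left(-41\right) \left(-98\right) + z{\left(0,-12 \right)}\right)} = \frac{1}{- \frac{61820}{19} + \left(\left(-41\right) \left(-98\right) + \sqrt{2} \sqrt{-12}\right)} = \frac{1}{- \frac{61820}{19} + \left(4018 + \sqrt{2} \cdot 2 i \sqrt{3}\right)} = \frac{1}{- \frac{61820}{19} + \left(4018 + 2 i \sqrt{6}\right)} = \frac{1}{\frac{14522}{19} + 2 i \sqrt{6}}$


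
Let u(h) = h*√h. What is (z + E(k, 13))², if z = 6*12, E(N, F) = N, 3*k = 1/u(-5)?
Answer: (5400 + I*√5)²/5625 ≈ 5184.0 + 4.2933*I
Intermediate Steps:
u(h) = h^(3/2)
k = I*√5/75 (k = 1/(3*((-5)^(3/2))) = 1/(3*((-5*I*√5))) = (I*√5/25)/3 = I*√5/75 ≈ 0.029814*I)
z = 72
(z + E(k, 13))² = (72 + I*√5/75)²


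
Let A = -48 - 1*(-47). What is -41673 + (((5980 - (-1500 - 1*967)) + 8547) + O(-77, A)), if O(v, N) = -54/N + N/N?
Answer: -24624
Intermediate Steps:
A = -1 (A = -48 + 47 = -1)
O(v, N) = 1 - 54/N (O(v, N) = -54/N + 1 = 1 - 54/N)
-41673 + (((5980 - (-1500 - 1*967)) + 8547) + O(-77, A)) = -41673 + (((5980 - (-1500 - 1*967)) + 8547) + (-54 - 1)/(-1)) = -41673 + (((5980 - (-1500 - 967)) + 8547) - 1*(-55)) = -41673 + (((5980 - 1*(-2467)) + 8547) + 55) = -41673 + (((5980 + 2467) + 8547) + 55) = -41673 + ((8447 + 8547) + 55) = -41673 + (16994 + 55) = -41673 + 17049 = -24624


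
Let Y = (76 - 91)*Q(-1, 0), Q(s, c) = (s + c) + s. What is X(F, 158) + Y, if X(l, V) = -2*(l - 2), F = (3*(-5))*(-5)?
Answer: -116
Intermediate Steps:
Q(s, c) = c + 2*s (Q(s, c) = (c + s) + s = c + 2*s)
F = 75 (F = -15*(-5) = 75)
X(l, V) = 4 - 2*l (X(l, V) = -2*(-2 + l) = 4 - 2*l)
Y = 30 (Y = (76 - 91)*(0 + 2*(-1)) = -15*(0 - 2) = -15*(-2) = 30)
X(F, 158) + Y = (4 - 2*75) + 30 = (4 - 150) + 30 = -146 + 30 = -116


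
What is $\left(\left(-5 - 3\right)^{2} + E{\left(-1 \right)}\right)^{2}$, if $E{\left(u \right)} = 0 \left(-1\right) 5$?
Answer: $4096$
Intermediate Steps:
$E{\left(u \right)} = 0$ ($E{\left(u \right)} = 0 \cdot 5 = 0$)
$\left(\left(-5 - 3\right)^{2} + E{\left(-1 \right)}\right)^{2} = \left(\left(-5 - 3\right)^{2} + 0\right)^{2} = \left(\left(-8\right)^{2} + 0\right)^{2} = \left(64 + 0\right)^{2} = 64^{2} = 4096$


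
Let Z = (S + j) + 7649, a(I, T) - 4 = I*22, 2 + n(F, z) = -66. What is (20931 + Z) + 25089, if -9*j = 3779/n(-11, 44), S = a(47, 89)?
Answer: 33484463/612 ≈ 54713.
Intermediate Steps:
n(F, z) = -68 (n(F, z) = -2 - 66 = -68)
a(I, T) = 4 + 22*I (a(I, T) = 4 + I*22 = 4 + 22*I)
S = 1038 (S = 4 + 22*47 = 4 + 1034 = 1038)
j = 3779/612 (j = -3779/(9*(-68)) = -3779*(-1)/(9*68) = -⅑*(-3779/68) = 3779/612 ≈ 6.1748)
Z = 5320223/612 (Z = (1038 + 3779/612) + 7649 = 639035/612 + 7649 = 5320223/612 ≈ 8693.2)
(20931 + Z) + 25089 = (20931 + 5320223/612) + 25089 = 18129995/612 + 25089 = 33484463/612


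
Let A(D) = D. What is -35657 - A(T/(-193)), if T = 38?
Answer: -6881763/193 ≈ -35657.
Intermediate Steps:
-35657 - A(T/(-193)) = -35657 - 38/(-193) = -35657 - 38*(-1)/193 = -35657 - 1*(-38/193) = -35657 + 38/193 = -6881763/193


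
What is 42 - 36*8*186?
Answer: -53526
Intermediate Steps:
42 - 36*8*186 = 42 - 288*186 = 42 - 53568 = -53526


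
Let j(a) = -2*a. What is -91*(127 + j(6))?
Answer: -10465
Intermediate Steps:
-91*(127 + j(6)) = -91*(127 - 2*6) = -91*(127 - 12) = -91*115 = -10465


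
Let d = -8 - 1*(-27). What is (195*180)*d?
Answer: 666900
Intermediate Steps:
d = 19 (d = -8 + 27 = 19)
(195*180)*d = (195*180)*19 = 35100*19 = 666900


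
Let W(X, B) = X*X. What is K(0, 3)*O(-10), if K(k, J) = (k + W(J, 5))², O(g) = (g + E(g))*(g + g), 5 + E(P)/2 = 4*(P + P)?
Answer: 291600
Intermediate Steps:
W(X, B) = X²
E(P) = -10 + 16*P (E(P) = -10 + 2*(4*(P + P)) = -10 + 2*(4*(2*P)) = -10 + 2*(8*P) = -10 + 16*P)
O(g) = 2*g*(-10 + 17*g) (O(g) = (g + (-10 + 16*g))*(g + g) = (-10 + 17*g)*(2*g) = 2*g*(-10 + 17*g))
K(k, J) = (k + J²)²
K(0, 3)*O(-10) = (0 + 3²)²*(2*(-10)*(-10 + 17*(-10))) = (0 + 9)²*(2*(-10)*(-10 - 170)) = 9²*(2*(-10)*(-180)) = 81*3600 = 291600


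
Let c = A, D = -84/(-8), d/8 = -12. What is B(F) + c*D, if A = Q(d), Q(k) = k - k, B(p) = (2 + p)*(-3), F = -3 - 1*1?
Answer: 6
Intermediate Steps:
d = -96 (d = 8*(-12) = -96)
F = -4 (F = -3 - 1 = -4)
B(p) = -6 - 3*p
D = 21/2 (D = -84*(-1/8) = 21/2 ≈ 10.500)
Q(k) = 0
A = 0
c = 0
B(F) + c*D = (-6 - 3*(-4)) + 0*(21/2) = (-6 + 12) + 0 = 6 + 0 = 6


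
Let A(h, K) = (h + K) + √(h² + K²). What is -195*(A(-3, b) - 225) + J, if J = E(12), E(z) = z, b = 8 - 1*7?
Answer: 44277 - 195*√10 ≈ 43660.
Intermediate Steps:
b = 1 (b = 8 - 7 = 1)
J = 12
A(h, K) = K + h + √(K² + h²) (A(h, K) = (K + h) + √(K² + h²) = K + h + √(K² + h²))
-195*(A(-3, b) - 225) + J = -195*((1 - 3 + √(1² + (-3)²)) - 225) + 12 = -195*((1 - 3 + √(1 + 9)) - 225) + 12 = -195*((1 - 3 + √10) - 225) + 12 = -195*((-2 + √10) - 225) + 12 = -195*(-227 + √10) + 12 = (44265 - 195*√10) + 12 = 44277 - 195*√10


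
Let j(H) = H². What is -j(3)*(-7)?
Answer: 63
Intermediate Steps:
-j(3)*(-7) = -3²*(-7) = -9*(-7) = -1*(-63) = 63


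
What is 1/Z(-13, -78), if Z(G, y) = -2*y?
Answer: 1/156 ≈ 0.0064103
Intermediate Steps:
1/Z(-13, -78) = 1/(-2*(-78)) = 1/156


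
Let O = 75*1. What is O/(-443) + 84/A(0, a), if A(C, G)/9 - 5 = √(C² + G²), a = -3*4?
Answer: 8579/22593 ≈ 0.37972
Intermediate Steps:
O = 75
a = -12
A(C, G) = 45 + 9*√(C² + G²)
O/(-443) + 84/A(0, a) = 75/(-443) + 84/(45 + 9*√(0² + (-12)²)) = 75*(-1/443) + 84/(45 + 9*√(0 + 144)) = -75/443 + 84/(45 + 9*√144) = -75/443 + 84/(45 + 9*12) = -75/443 + 84/(45 + 108) = -75/443 + 84/153 = -75/443 + 84*(1/153) = -75/443 + 28/51 = 8579/22593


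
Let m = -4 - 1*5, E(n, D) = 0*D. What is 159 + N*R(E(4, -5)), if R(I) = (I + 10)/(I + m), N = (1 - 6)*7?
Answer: 1781/9 ≈ 197.89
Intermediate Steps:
E(n, D) = 0
m = -9 (m = -4 - 5 = -9)
N = -35 (N = -5*7 = -35)
R(I) = (10 + I)/(-9 + I) (R(I) = (I + 10)/(I - 9) = (10 + I)/(-9 + I))
159 + N*R(E(4, -5)) = 159 - 35*(10 + 0)/(-9 + 0) = 159 - 35*10/(-9) = 159 - (-35)*10/9 = 159 - 35*(-10/9) = 159 + 350/9 = 1781/9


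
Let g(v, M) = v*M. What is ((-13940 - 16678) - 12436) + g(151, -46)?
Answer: -50000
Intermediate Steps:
g(v, M) = M*v
((-13940 - 16678) - 12436) + g(151, -46) = ((-13940 - 16678) - 12436) - 46*151 = (-30618 - 12436) - 6946 = -43054 - 6946 = -50000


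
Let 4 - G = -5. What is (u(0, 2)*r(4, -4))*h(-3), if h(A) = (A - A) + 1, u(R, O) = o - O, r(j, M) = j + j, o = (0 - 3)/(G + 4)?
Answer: -232/13 ≈ -17.846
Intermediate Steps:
G = 9 (G = 4 - 1*(-5) = 4 + 5 = 9)
o = -3/13 (o = (0 - 3)/(9 + 4) = -3/13 ≈ -0.23077)
r(j, M) = 2*j
u(R, O) = -3/13 - O
h(A) = 1 (h(A) = 0 + 1 = 1)
(u(0, 2)*r(4, -4))*h(-3) = ((-3/13 - 1*2)*(2*4))*1 = ((-3/13 - 2)*8)*1 = -29/13*8*1 = -232/13*1 = -232/13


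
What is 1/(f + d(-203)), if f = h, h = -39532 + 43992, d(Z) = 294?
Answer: 1/4754 ≈ 0.00021035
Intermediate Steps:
h = 4460
f = 4460
1/(f + d(-203)) = 1/(4460 + 294) = 1/4754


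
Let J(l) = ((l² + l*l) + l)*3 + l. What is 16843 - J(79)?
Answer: -20919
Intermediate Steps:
J(l) = 4*l + 6*l² (J(l) = ((l² + l²) + l)*3 + l = (2*l² + l)*3 + l = (l + 2*l²)*3 + l = (3*l + 6*l²) + l = 4*l + 6*l²)
16843 - J(79) = 16843 - 2*79*(2 + 3*79) = 16843 - 2*79*(2 + 237) = 16843 - 2*79*239 = 16843 - 1*37762 = 16843 - 37762 = -20919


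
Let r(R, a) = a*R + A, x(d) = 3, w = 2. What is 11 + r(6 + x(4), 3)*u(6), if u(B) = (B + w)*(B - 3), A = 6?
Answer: 803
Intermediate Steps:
u(B) = (-3 + B)*(2 + B) (u(B) = (B + 2)*(B - 3) = (2 + B)*(-3 + B) = (-3 + B)*(2 + B))
r(R, a) = 6 + R*a (r(R, a) = a*R + 6 = R*a + 6 = 6 + R*a)
11 + r(6 + x(4), 3)*u(6) = 11 + (6 + (6 + 3)*3)*(-6 + 6² - 1*6) = 11 + (6 + 9*3)*(-6 + 36 - 6) = 11 + (6 + 27)*24 = 11 + 33*24 = 11 + 792 = 803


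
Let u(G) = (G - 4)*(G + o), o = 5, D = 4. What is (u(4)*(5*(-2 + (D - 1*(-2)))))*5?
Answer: 0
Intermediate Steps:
u(G) = (-4 + G)*(5 + G) (u(G) = (G - 4)*(G + 5) = (-4 + G)*(5 + G))
(u(4)*(5*(-2 + (D - 1*(-2)))))*5 = ((-20 + 4 + 4²)*(5*(-2 + (4 - 1*(-2)))))*5 = ((-20 + 4 + 16)*(5*(-2 + (4 + 2))))*5 = (0*(5*(-2 + 6)))*5 = (0*(5*4))*5 = (0*20)*5 = 0*5 = 0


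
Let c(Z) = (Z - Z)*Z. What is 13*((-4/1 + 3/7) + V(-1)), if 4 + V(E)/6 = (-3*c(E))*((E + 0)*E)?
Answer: -2509/7 ≈ -358.43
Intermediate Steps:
c(Z) = 0 (c(Z) = 0*Z = 0)
V(E) = -24 (V(E) = -24 + 6*((-3*0)*((E + 0)*E)) = -24 + 6*(0*(E*E)) = -24 + 6*(0*E²) = -24 + 6*0 = -24 + 0 = -24)
13*((-4/1 + 3/7) + V(-1)) = 13*((-4/1 + 3/7) - 24) = 13*((-4*1 + 3*(⅐)) - 24) = 13*((-4 + 3/7) - 24) = 13*(-25/7 - 24) = 13*(-193/7) = -2509/7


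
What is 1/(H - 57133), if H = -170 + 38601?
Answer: -1/18702 ≈ -5.3470e-5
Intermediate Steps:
H = 38431
1/(H - 57133) = 1/(38431 - 57133) = 1/(-18702) = -1/18702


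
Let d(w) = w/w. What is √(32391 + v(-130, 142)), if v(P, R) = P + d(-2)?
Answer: √32262 ≈ 179.62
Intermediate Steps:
d(w) = 1
v(P, R) = 1 + P (v(P, R) = P + 1 = 1 + P)
√(32391 + v(-130, 142)) = √(32391 + (1 - 130)) = √(32391 - 129) = √32262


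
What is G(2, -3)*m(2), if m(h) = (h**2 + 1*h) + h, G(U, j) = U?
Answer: 16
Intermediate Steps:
m(h) = h**2 + 2*h (m(h) = (h**2 + h) + h = (h + h**2) + h = h**2 + 2*h)
G(2, -3)*m(2) = 2*(2*(2 + 2)) = 2*(2*4) = 2*8 = 16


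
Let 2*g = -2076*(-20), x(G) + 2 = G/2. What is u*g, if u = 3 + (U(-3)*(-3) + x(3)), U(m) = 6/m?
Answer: 176460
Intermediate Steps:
x(G) = -2 + G/2
g = 20760 (g = (-2076*(-20))/2 = (½)*41520 = 20760)
u = 17/2 (u = 3 + ((6/(-3))*(-3) + (-2 + (½)*3)) = 3 + ((6*(-⅓))*(-3) + (-2 + 3/2)) = 3 + (-2*(-3) - ½) = 3 + (6 - ½) = 3 + 11/2 = 17/2 ≈ 8.5000)
u*g = (17/2)*20760 = 176460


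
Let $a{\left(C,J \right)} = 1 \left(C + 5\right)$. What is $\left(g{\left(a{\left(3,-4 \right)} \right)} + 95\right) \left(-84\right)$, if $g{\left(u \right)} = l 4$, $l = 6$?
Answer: $-9996$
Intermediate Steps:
$a{\left(C,J \right)} = 5 + C$ ($a{\left(C,J \right)} = 1 \left(5 + C\right) = 5 + C$)
$g{\left(u \right)} = 24$ ($g{\left(u \right)} = 6 \cdot 4 = 24$)
$\left(g{\left(a{\left(3,-4 \right)} \right)} + 95\right) \left(-84\right) = \left(24 + 95\right) \left(-84\right) = 119 \left(-84\right) = -9996$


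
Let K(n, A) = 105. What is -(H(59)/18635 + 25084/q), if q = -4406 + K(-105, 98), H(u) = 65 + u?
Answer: 466907016/80149135 ≈ 5.8255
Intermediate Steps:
q = -4301 (q = -4406 + 105 = -4301)
-(H(59)/18635 + 25084/q) = -((65 + 59)/18635 + 25084/(-4301)) = -(124*(1/18635) + 25084*(-1/4301)) = -(124/18635 - 25084/4301) = -1*(-466907016/80149135) = 466907016/80149135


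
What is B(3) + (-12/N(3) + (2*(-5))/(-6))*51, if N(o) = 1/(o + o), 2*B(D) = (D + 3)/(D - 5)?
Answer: -7177/2 ≈ -3588.5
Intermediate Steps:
B(D) = (3 + D)/(2*(-5 + D)) (B(D) = ((D + 3)/(D - 5))/2 = ((3 + D)/(-5 + D))/2 = (3 + D)/(2*(-5 + D)))
N(o) = 1/(2*o)
B(3) + (-12/N(3) + (2*(-5))/(-6))*51 = (3 + 3)/(2*(-5 + 3)) + (-12/((½)/3) + (2*(-5))/(-6))*51 = (½)*6/(-2) + (-12/((½)*(⅓)) - 10*(-⅙))*51 = (½)*(-½)*6 + (-12/⅙ + 5/3)*51 = -3/2 + (-12*6 + 5/3)*51 = -3/2 + (-72 + 5/3)*51 = -3/2 - 211/3*51 = -3/2 - 3587 = -7177/2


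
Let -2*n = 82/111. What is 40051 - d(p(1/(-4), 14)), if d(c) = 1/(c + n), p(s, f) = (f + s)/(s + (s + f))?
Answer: 51944149/1297 ≈ 40049.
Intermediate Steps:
p(s, f) = (f + s)/(f + 2*s) (p(s, f) = (f + s)/(s + (f + s)) = (f + s)/(f + 2*s))
n = -41/111 ≈ -0.36937
d(c) = 1/(-41/111 + c) (d(c) = 1/(c - 41/111) = 1/(-41/111 + c))
40051 - d(p(1/(-4), 14)) = 40051 - 111/(-41 + 111*((14 + 1/(-4))/(14 + 2/(-4)))) = 40051 - 111/(-41 + 111*((14 - ¼)/(14 + 2*(-¼)))) = 40051 - 111/(-41 + 111*((55/4)/(14 - ½))) = 40051 - 111/(-41 + 111*((55/4)/(27/2))) = 40051 - 111/(-41 + 111*((2/27)*(55/4))) = 40051 - 111/(-41 + 111*(55/54)) = 40051 - 111/(-41 + 2035/18) = 40051 - 111/1297/18 = 40051 - 111*18/1297 = 40051 - 1*1998/1297 = 40051 - 1998/1297 = 51944149/1297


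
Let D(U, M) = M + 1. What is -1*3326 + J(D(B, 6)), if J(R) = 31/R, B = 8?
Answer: -23251/7 ≈ -3321.6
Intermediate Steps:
D(U, M) = 1 + M
-1*3326 + J(D(B, 6)) = -1*3326 + 31/(1 + 6) = -3326 + 31/7 = -23251/7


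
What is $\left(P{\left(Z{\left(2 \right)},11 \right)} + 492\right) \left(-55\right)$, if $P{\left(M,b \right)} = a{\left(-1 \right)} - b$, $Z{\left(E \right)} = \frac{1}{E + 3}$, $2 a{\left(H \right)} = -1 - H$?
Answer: $-26455$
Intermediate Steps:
$a{\left(H \right)} = - \frac{1}{2} - \frac{H}{2}$ ($a{\left(H \right)} = \frac{-1 - H}{2} = - \frac{1}{2} - \frac{H}{2}$)
$Z{\left(E \right)} = \frac{1}{3 + E}$
$P{\left(M,b \right)} = - b$ ($P{\left(M,b \right)} = \left(- \frac{1}{2} - - \frac{1}{2}\right) - b = \left(- \frac{1}{2} + \frac{1}{2}\right) - b = 0 - b = - b$)
$\left(P{\left(Z{\left(2 \right)},11 \right)} + 492\right) \left(-55\right) = \left(\left(-1\right) 11 + 492\right) \left(-55\right) = \left(-11 + 492\right) \left(-55\right) = 481 \left(-55\right) = -26455$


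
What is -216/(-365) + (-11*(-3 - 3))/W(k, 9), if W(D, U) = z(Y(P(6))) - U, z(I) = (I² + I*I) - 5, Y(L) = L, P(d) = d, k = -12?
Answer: 18309/10585 ≈ 1.7297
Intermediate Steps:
z(I) = -5 + 2*I² (z(I) = (I² + I²) - 5 = 2*I² - 5 = -5 + 2*I²)
W(D, U) = 67 - U (W(D, U) = (-5 + 2*6²) - U = (-5 + 2*36) - U = (-5 + 72) - U = 67 - U)
-216/(-365) + (-11*(-3 - 3))/W(k, 9) = -216/(-365) + (-11*(-3 - 3))/(67 - 1*9) = -216*(-1/365) + (-11*(-6))/(67 - 9) = 216/365 + 66/58 = 216/365 + 66*(1/58) = 216/365 + 33/29 = 18309/10585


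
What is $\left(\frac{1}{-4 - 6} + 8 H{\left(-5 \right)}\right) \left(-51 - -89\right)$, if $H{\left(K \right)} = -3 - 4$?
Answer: $- \frac{10659}{5} \approx -2131.8$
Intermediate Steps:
$H{\left(K \right)} = -7$
$\left(\frac{1}{-4 - 6} + 8 H{\left(-5 \right)}\right) \left(-51 - -89\right) = \left(\frac{1}{-4 - 6} + 8 \left(-7\right)\right) \left(-51 - -89\right) = \left(\frac{1}{-10} - 56\right) \left(-51 + 89\right) = \left(- \frac{1}{10} - 56\right) 38 = \left(- \frac{561}{10}\right) 38 = - \frac{10659}{5}$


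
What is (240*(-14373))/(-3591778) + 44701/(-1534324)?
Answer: 2566062628051/2755475594036 ≈ 0.93126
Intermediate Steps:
(240*(-14373))/(-3591778) + 44701/(-1534324) = -3449520*(-1/3591778) + 44701*(-1/1534324) = 1724760/1795889 - 44701/1534324 = 2566062628051/2755475594036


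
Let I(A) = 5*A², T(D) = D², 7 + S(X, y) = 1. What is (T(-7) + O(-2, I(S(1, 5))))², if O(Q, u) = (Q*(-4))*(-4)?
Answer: 289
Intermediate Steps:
S(X, y) = -6 (S(X, y) = -7 + 1 = -6)
O(Q, u) = 16*Q (O(Q, u) = -4*Q*(-4) = 16*Q)
(T(-7) + O(-2, I(S(1, 5))))² = ((-7)² + 16*(-2))² = (49 - 32)² = 17² = 289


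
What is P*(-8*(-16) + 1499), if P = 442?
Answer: 719134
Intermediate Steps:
P*(-8*(-16) + 1499) = 442*(-8*(-16) + 1499) = 442*(128 + 1499) = 442*1627 = 719134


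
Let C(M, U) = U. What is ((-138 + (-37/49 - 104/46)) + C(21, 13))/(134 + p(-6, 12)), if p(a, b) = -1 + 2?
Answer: -144274/152145 ≈ -0.94827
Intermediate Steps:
p(a, b) = 1
((-138 + (-37/49 - 104/46)) + C(21, 13))/(134 + p(-6, 12)) = ((-138 + (-37/49 - 104/46)) + 13)/(134 + 1) = ((-138 + (-37*1/49 - 104*1/46)) + 13)/135 = ((-138 + (-37/49 - 52/23)) + 13)*(1/135) = ((-138 - 3399/1127) + 13)*(1/135) = (-158925/1127 + 13)*(1/135) = -144274/1127*1/135 = -144274/152145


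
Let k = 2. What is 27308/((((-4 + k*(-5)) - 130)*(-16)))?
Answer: 6827/576 ≈ 11.852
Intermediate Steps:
27308/((((-4 + k*(-5)) - 130)*(-16))) = 27308/((((-4 + 2*(-5)) - 130)*(-16))) = 27308/((((-4 - 10) - 130)*(-16))) = 27308/(((-14 - 130)*(-16))) = 27308/((-144*(-16))) = 27308/2304 = 27308*(1/2304) = 6827/576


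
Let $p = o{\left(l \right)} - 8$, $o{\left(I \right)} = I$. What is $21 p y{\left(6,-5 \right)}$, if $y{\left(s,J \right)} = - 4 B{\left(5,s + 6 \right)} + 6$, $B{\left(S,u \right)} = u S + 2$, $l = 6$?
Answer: $10164$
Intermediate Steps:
$B{\left(S,u \right)} = 2 + S u$ ($B{\left(S,u \right)} = S u + 2 = 2 + S u$)
$y{\left(s,J \right)} = -122 - 20 s$ ($y{\left(s,J \right)} = - 4 \left(2 + 5 \left(s + 6\right)\right) + 6 = - 4 \left(2 + 5 \left(6 + s\right)\right) + 6 = - 4 \left(2 + \left(30 + 5 s\right)\right) + 6 = - 4 \left(32 + 5 s\right) + 6 = \left(-128 - 20 s\right) + 6 = -122 - 20 s$)
$p = -2$ ($p = 6 - 8 = -2$)
$21 p y{\left(6,-5 \right)} = 21 \left(-2\right) \left(-122 - 120\right) = - 42 \left(-122 - 120\right) = \left(-42\right) \left(-242\right) = 10164$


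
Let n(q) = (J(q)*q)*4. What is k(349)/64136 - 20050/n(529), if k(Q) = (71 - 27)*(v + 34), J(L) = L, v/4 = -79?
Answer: -948437207/4486970594 ≈ -0.21138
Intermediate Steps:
v = -316 (v = 4*(-79) = -316)
k(Q) = -12408 (k(Q) = (71 - 27)*(-316 + 34) = 44*(-282) = -12408)
n(q) = 4*q² (n(q) = (q*q)*4 = q²*4 = 4*q²)
k(349)/64136 - 20050/n(529) = -12408/64136 - 20050/(4*529²) = -12408*1/64136 - 20050/(4*279841) = -1551/8017 - 20050/1119364 = -1551/8017 - 20050*1/1119364 = -1551/8017 - 10025/559682 = -948437207/4486970594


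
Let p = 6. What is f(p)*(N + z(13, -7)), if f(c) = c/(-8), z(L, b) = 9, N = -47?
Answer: 57/2 ≈ 28.500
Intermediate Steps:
f(c) = -c/8 (f(c) = c*(-⅛) = -c/8)
f(p)*(N + z(13, -7)) = (-⅛*6)*(-47 + 9) = -¾*(-38) = 57/2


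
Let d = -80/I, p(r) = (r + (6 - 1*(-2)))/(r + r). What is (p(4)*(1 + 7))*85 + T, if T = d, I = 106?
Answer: 54020/53 ≈ 1019.2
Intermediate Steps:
p(r) = (8 + r)/(2*r) (p(r) = (r + (6 + 2))/((2*r)) = (r + 8)*(1/(2*r)) = (8 + r)*(1/(2*r)) = (8 + r)/(2*r))
d = -40/53 (d = -80/106 = -80*1/106 = -40/53 ≈ -0.75472)
T = -40/53 ≈ -0.75472
(p(4)*(1 + 7))*85 + T = (((½)*(8 + 4)/4)*(1 + 7))*85 - 40/53 = (((½)*(¼)*12)*8)*85 - 40/53 = ((3/2)*8)*85 - 40/53 = 12*85 - 40/53 = 1020 - 40/53 = 54020/53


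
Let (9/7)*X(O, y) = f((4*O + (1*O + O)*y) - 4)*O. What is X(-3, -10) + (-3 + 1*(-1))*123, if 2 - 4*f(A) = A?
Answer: -935/2 ≈ -467.50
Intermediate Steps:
f(A) = ½ - A/4
X(O, y) = 7*O*(3/2 - O - O*y/2)/9 (X(O, y) = 7*((½ - ((4*O + (1*O + O)*y) - 4)/4)*O)/9 = 7*((½ - ((4*O + (O + O)*y) - 4)/4)*O)/9 = 7*((½ - ((4*O + (2*O)*y) - 4)/4)*O)/9 = 7*((½ - ((4*O + 2*O*y) - 4)/4)*O)/9 = 7*((½ - (-4 + 4*O + 2*O*y)/4)*O)/9 = 7*((½ + (1 - O - O*y/2))*O)/9 = 7*((3/2 - O - O*y/2)*O)/9 = 7*(O*(3/2 - O - O*y/2))/9 = 7*O*(3/2 - O - O*y/2)/9)
X(-3, -10) + (-3 + 1*(-1))*123 = (7/18)*(-3)*(3 - 2*(-3) - 1*(-3)*(-10)) + (-3 + 1*(-1))*123 = (7/18)*(-3)*(3 + 6 - 30) + (-3 - 1)*123 = (7/18)*(-3)*(-21) - 4*123 = 49/2 - 492 = -935/2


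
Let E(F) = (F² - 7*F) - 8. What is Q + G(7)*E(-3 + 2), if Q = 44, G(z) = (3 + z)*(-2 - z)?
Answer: 44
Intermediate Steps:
G(z) = (-2 - z)*(3 + z)
E(F) = -8 + F² - 7*F
Q + G(7)*E(-3 + 2) = 44 + (-6 - 1*7² - 5*7)*(-8 + (-3 + 2)² - 7*(-3 + 2)) = 44 + (-6 - 1*49 - 35)*(-8 + (-1)² - 7*(-1)) = 44 + (-6 - 49 - 35)*(-8 + 1 + 7) = 44 - 90*0 = 44 + 0 = 44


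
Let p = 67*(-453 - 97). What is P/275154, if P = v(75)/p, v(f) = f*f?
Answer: -75/135192332 ≈ -5.5477e-7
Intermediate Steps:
v(f) = f²
p = -36850 (p = 67*(-550) = -36850)
P = -225/1474 (P = 75²/(-36850) = 5625*(-1/36850) = -225/1474 ≈ -0.15265)
P/275154 = -225/1474/275154 = -225/1474*1/275154 = -75/135192332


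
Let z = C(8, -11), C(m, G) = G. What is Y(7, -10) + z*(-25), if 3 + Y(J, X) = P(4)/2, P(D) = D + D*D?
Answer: 282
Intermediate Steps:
z = -11
P(D) = D + D**2
Y(J, X) = 7 (Y(J, X) = -3 + (4*(1 + 4))/2 = -3 + (4*5)*(1/2) = -3 + 20*(1/2) = -3 + 10 = 7)
Y(7, -10) + z*(-25) = 7 - 11*(-25) = 7 + 275 = 282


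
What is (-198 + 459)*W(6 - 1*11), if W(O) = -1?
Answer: -261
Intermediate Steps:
(-198 + 459)*W(6 - 1*11) = (-198 + 459)*(-1) = 261*(-1) = -261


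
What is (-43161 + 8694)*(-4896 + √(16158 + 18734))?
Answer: 168750432 - 68934*√8723 ≈ 1.6231e+8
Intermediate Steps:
(-43161 + 8694)*(-4896 + √(16158 + 18734)) = -34467*(-4896 + √34892) = -34467*(-4896 + 2*√8723) = 168750432 - 68934*√8723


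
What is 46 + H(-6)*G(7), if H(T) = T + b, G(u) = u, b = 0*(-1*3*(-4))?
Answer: 4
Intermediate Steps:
b = 0 (b = 0*(-3*(-4)) = 0*12 = 0)
H(T) = T (H(T) = T + 0 = T)
46 + H(-6)*G(7) = 46 - 6*7 = 46 - 42 = 4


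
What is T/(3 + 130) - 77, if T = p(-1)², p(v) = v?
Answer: -10240/133 ≈ -76.992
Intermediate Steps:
T = 1 (T = (-1)² = 1)
T/(3 + 130) - 77 = 1/(3 + 130) - 77 = 1/133 - 77 = -10240/133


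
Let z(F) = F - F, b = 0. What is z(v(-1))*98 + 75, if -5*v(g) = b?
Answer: 75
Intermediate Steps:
v(g) = 0 (v(g) = -⅕*0 = 0)
z(F) = 0
z(v(-1))*98 + 75 = 0*98 + 75 = 0 + 75 = 75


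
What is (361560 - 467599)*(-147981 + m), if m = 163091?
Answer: -1602249290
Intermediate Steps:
(361560 - 467599)*(-147981 + m) = (361560 - 467599)*(-147981 + 163091) = -106039*15110 = -1602249290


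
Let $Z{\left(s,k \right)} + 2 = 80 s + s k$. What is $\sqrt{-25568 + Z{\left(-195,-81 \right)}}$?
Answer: $5 i \sqrt{1015} \approx 159.3 i$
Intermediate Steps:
$Z{\left(s,k \right)} = -2 + 80 s + k s$ ($Z{\left(s,k \right)} = -2 + \left(80 s + s k\right) = -2 + \left(80 s + k s\right) = -2 + 80 s + k s$)
$\sqrt{-25568 + Z{\left(-195,-81 \right)}} = \sqrt{-25568 - -193} = \sqrt{-25568 + 193} = \sqrt{-25375} = 5 i \sqrt{1015}$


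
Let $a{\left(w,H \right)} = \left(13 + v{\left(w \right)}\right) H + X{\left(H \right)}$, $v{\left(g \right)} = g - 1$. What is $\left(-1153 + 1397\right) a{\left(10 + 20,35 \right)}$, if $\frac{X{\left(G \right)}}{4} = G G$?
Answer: $1554280$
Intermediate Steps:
$v{\left(g \right)} = -1 + g$ ($v{\left(g \right)} = g - 1 = -1 + g$)
$X{\left(G \right)} = 4 G^{2}$ ($X{\left(G \right)} = 4 G G = 4 G^{2}$)
$a{\left(w,H \right)} = 4 H^{2} + H \left(12 + w\right)$ ($a{\left(w,H \right)} = \left(13 + \left(-1 + w\right)\right) H + 4 H^{2} = \left(12 + w\right) H + 4 H^{2} = H \left(12 + w\right) + 4 H^{2} = 4 H^{2} + H \left(12 + w\right)$)
$\left(-1153 + 1397\right) a{\left(10 + 20,35 \right)} = \left(-1153 + 1397\right) 35 \left(12 + \left(10 + 20\right) + 4 \cdot 35\right) = 244 \cdot 35 \left(12 + 30 + 140\right) = 244 \cdot 35 \cdot 182 = 244 \cdot 6370 = 1554280$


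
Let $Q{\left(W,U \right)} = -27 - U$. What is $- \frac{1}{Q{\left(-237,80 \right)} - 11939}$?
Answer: $\frac{1}{12046} \approx 8.3015 \cdot 10^{-5}$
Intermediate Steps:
$- \frac{1}{Q{\left(-237,80 \right)} - 11939} = - \frac{1}{\left(-27 - 80\right) - 11939} = - \frac{1}{-107 - 11939} = - \frac{1}{-12046} = \left(-1\right) \left(- \frac{1}{12046}\right) = \frac{1}{12046}$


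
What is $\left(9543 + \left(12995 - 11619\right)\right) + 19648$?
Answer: $30567$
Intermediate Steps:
$\left(9543 + \left(12995 - 11619\right)\right) + 19648 = \left(9543 + 1376\right) + 19648 = 10919 + 19648 = 30567$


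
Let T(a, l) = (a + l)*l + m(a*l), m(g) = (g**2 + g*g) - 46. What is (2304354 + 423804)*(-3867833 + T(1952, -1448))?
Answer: 43590930511007989038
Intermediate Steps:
m(g) = -46 + 2*g**2 (m(g) = (g**2 + g**2) - 46 = 2*g**2 - 46 = -46 + 2*g**2)
T(a, l) = -46 + l*(a + l) + 2*a**2*l**2 (T(a, l) = (a + l)*l + (-46 + 2*(a*l)**2) = l*(a + l) + (-46 + 2*(a**2*l**2)) = l*(a + l) + (-46 + 2*a**2*l**2) = -46 + l*(a + l) + 2*a**2*l**2)
(2304354 + 423804)*(-3867833 + T(1952, -1448)) = (2304354 + 423804)*(-3867833 + (-46 + (-1448)**2 + 1952*(-1448) + 2*1952**2*(-1448)**2)) = 2728158*(-3867833 + (-46 + 2096704 - 2826496 + 2*3810304*2096704)) = 2728158*(-3867833 + (-46 + 2096704 - 2826496 + 15978159276032)) = 2728158*(-3867833 + 15978158546194) = 2728158*15978154678361 = 43590930511007989038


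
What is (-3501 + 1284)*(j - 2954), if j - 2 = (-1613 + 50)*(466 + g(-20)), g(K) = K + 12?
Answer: 1593592902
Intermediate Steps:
g(K) = 12 + K
j = -715852 (j = 2 + (-1613 + 50)*(466 + (12 - 20)) = 2 - 1563*(466 - 8) = 2 - 1563*458 = 2 - 715854 = -715852)
(-3501 + 1284)*(j - 2954) = (-3501 + 1284)*(-715852 - 2954) = -2217*(-718806) = 1593592902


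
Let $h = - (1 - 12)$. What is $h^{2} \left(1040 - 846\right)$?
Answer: $23474$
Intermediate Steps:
$h = 11$ ($h = - (1 - 12) = \left(-1\right) \left(-11\right) = 11$)
$h^{2} \left(1040 - 846\right) = 11^{2} \left(1040 - 846\right) = 121 \cdot 194 = 23474$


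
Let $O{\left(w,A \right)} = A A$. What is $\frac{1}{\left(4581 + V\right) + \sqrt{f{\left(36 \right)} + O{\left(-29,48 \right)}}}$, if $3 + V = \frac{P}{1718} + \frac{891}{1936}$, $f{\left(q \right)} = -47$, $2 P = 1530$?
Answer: $\frac{104658220235184}{479168514211688009} - \frac{22856601856 \sqrt{2257}}{479168514211688009} \approx 0.00021615$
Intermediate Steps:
$P = 765$ ($P = \frac{1}{2} \cdot 1530 = 765$)
$O{\left(w,A \right)} = A^{2}$
$V = - \frac{316653}{151184}$ ($V = -3 + \left(\frac{765}{1718} + \frac{891}{1936}\right) = -3 + \left(765 \cdot \frac{1}{1718} + 891 \cdot \frac{1}{1936}\right) = -3 + \left(\frac{765}{1718} + \frac{81}{176}\right) = -3 + \frac{136899}{151184} = - \frac{316653}{151184} \approx -2.0945$)
$\frac{1}{\left(4581 + V\right) + \sqrt{f{\left(36 \right)} + O{\left(-29,48 \right)}}} = \frac{1}{\left(4581 - \frac{316653}{151184}\right) + \sqrt{-47 + 48^{2}}} = \frac{1}{\frac{692257251}{151184} + \sqrt{-47 + 2304}} = \frac{1}{\frac{692257251}{151184} + \sqrt{2257}}$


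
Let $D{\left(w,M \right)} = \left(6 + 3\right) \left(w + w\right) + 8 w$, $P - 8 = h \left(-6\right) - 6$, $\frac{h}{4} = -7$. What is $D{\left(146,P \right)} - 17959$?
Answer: $-14163$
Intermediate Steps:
$h = -28$ ($h = 4 \left(-7\right) = -28$)
$P = 170$ ($P = 8 - -162 = 8 + \left(168 - 6\right) = 8 + 162 = 170$)
$D{\left(w,M \right)} = 26 w$ ($D{\left(w,M \right)} = 9 \cdot 2 w + 8 w = 18 w + 8 w = 26 w$)
$D{\left(146,P \right)} - 17959 = 26 \cdot 146 - 17959 = 3796 - 17959 = -14163$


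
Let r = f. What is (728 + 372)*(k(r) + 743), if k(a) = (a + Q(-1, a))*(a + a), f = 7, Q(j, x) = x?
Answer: 1032900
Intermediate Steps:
r = 7
k(a) = 4*a**2 (k(a) = (a + a)*(a + a) = (2*a)*(2*a) = 4*a**2)
(728 + 372)*(k(r) + 743) = (728 + 372)*(4*7**2 + 743) = 1100*(4*49 + 743) = 1100*(196 + 743) = 1100*939 = 1032900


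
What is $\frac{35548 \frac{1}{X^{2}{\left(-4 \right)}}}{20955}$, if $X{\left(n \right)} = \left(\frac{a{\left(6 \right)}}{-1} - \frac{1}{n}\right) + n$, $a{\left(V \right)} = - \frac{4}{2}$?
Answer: $\frac{568768}{1026795} \approx 0.55393$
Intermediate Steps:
$a{\left(V \right)} = -2$ ($a{\left(V \right)} = \left(-4\right) \frac{1}{2} = -2$)
$X{\left(n \right)} = 2 + n - \frac{1}{n}$ ($X{\left(n \right)} = \left(- \frac{2}{-1} - \frac{1}{n}\right) + n = \left(\left(-2\right) \left(-1\right) - \frac{1}{n}\right) + n = \left(2 - \frac{1}{n}\right) + n = 2 + n - \frac{1}{n}$)
$\frac{35548 \frac{1}{X^{2}{\left(-4 \right)}}}{20955} = \frac{35548 \frac{1}{\left(2 - 4 - \frac{1}{-4}\right)^{2}}}{20955} = \frac{35548}{\left(2 - 4 - - \frac{1}{4}\right)^{2}} \cdot \frac{1}{20955} = \frac{35548}{\left(2 - 4 + \frac{1}{4}\right)^{2}} \cdot \frac{1}{20955} = \frac{35548}{\left(- \frac{7}{4}\right)^{2}} \cdot \frac{1}{20955} = \frac{35548}{\frac{49}{16}} \cdot \frac{1}{20955} = 35548 \cdot \frac{16}{49} \cdot \frac{1}{20955} = \frac{568768}{49} \cdot \frac{1}{20955} = \frac{568768}{1026795}$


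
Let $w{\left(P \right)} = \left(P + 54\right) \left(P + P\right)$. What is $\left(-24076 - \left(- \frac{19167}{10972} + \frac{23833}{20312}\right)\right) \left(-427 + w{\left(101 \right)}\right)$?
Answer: $- \frac{41425901229679647}{55715816} \approx -7.4352 \cdot 10^{8}$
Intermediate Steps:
$w{\left(P \right)} = 2 P \left(54 + P\right)$ ($w{\left(P \right)} = \left(54 + P\right) 2 P = 2 P \left(54 + P\right)$)
$\left(-24076 - \left(- \frac{19167}{10972} + \frac{23833}{20312}\right)\right) \left(-427 + w{\left(101 \right)}\right) = \left(-24076 - \left(- \frac{19167}{10972} + \frac{23833}{20312}\right)\right) \left(-427 + 2 \cdot 101 \left(54 + 101\right)\right) = \left(-24076 - - \frac{31956107}{55715816}\right) \left(-427 + 2 \cdot 101 \cdot 155\right) = \left(-24076 + \left(- \frac{23833}{20312} + \frac{19167}{10972}\right)\right) \left(-427 + 31310\right) = \left(-24076 + \frac{31956107}{55715816}\right) 30883 = \left(- \frac{1341382029909}{55715816}\right) 30883 = - \frac{41425901229679647}{55715816}$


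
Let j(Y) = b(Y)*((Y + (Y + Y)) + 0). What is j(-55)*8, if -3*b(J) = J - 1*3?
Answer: -25520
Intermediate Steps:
b(J) = 1 - J/3 (b(J) = -(J - 1*3)/3 = -(J - 3)/3 = -(-3 + J)/3 = 1 - J/3)
j(Y) = 3*Y*(1 - Y/3) (j(Y) = (1 - Y/3)*((Y + (Y + Y)) + 0) = (1 - Y/3)*((Y + 2*Y) + 0) = (1 - Y/3)*(3*Y + 0) = (1 - Y/3)*(3*Y) = 3*Y*(1 - Y/3))
j(-55)*8 = -55*(3 - 1*(-55))*8 = -55*(3 + 55)*8 = -55*58*8 = -3190*8 = -25520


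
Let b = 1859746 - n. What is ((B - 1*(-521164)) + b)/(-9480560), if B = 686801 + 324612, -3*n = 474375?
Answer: -221903/592535 ≈ -0.37450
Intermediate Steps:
n = -158125 (n = -1/3*474375 = -158125)
b = 2017871 (b = 1859746 - 1*(-158125) = 1859746 + 158125 = 2017871)
B = 1011413
((B - 1*(-521164)) + b)/(-9480560) = ((1011413 - 1*(-521164)) + 2017871)/(-9480560) = ((1011413 + 521164) + 2017871)*(-1/9480560) = (1532577 + 2017871)*(-1/9480560) = 3550448*(-1/9480560) = -221903/592535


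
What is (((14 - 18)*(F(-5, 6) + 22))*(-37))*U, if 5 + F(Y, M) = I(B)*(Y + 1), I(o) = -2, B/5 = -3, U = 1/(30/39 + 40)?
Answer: 4810/53 ≈ 90.755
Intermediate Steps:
U = 13/530 (U = 1/(30*(1/39) + 40) = 1/(10/13 + 40) = 1/(530/13) = 13/530 ≈ 0.024528)
B = -15 (B = 5*(-3) = -15)
F(Y, M) = -7 - 2*Y (F(Y, M) = -5 - 2*(Y + 1) = -5 - 2*(1 + Y) = -5 + (-2 - 2*Y) = -7 - 2*Y)
(((14 - 18)*(F(-5, 6) + 22))*(-37))*U = (((14 - 18)*((-7 - 2*(-5)) + 22))*(-37))*(13/530) = (-4*((-7 + 10) + 22)*(-37))*(13/530) = (-4*(3 + 22)*(-37))*(13/530) = (-4*25*(-37))*(13/530) = -100*(-37)*(13/530) = 3700*(13/530) = 4810/53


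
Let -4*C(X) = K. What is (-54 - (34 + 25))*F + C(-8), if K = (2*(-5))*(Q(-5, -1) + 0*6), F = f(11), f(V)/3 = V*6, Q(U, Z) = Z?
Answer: -44753/2 ≈ -22377.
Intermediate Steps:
f(V) = 18*V (f(V) = 3*(V*6) = 3*(6*V) = 18*V)
F = 198 (F = 18*11 = 198)
K = 10 (K = (2*(-5))*(-1 + 0*6) = -10*(-1 + 0) = -10*(-1) = 10)
C(X) = -5/2 (C(X) = -1/4*10 = -5/2)
(-54 - (34 + 25))*F + C(-8) = (-54 - (34 + 25))*198 - 5/2 = (-54 - 1*59)*198 - 5/2 = (-54 - 59)*198 - 5/2 = -113*198 - 5/2 = -22374 - 5/2 = -44753/2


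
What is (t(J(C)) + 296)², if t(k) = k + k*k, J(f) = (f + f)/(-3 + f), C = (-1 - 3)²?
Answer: 2648543296/28561 ≈ 92733.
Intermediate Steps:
C = 16 (C = (-4)² = 16)
J(f) = 2*f/(-3 + f) (J(f) = (2*f)/(-3 + f) = 2*f/(-3 + f))
t(k) = k + k²
(t(J(C)) + 296)² = ((2*16/(-3 + 16))*(1 + 2*16/(-3 + 16)) + 296)² = ((2*16/13)*(1 + 2*16/13) + 296)² = ((2*16*(1/13))*(1 + 2*16*(1/13)) + 296)² = (32*(1 + 32/13)/13 + 296)² = ((32/13)*(45/13) + 296)² = (1440/169 + 296)² = (51464/169)² = 2648543296/28561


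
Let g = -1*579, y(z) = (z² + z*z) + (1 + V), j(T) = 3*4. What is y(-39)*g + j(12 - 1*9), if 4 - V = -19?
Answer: -1775202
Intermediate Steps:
V = 23 (V = 4 - 1*(-19) = 4 + 19 = 23)
j(T) = 12
y(z) = 24 + 2*z² (y(z) = (z² + z*z) + (1 + 23) = (z² + z²) + 24 = 2*z² + 24 = 24 + 2*z²)
g = -579
y(-39)*g + j(12 - 1*9) = (24 + 2*(-39)²)*(-579) + 12 = (24 + 2*1521)*(-579) + 12 = (24 + 3042)*(-579) + 12 = 3066*(-579) + 12 = -1775214 + 12 = -1775202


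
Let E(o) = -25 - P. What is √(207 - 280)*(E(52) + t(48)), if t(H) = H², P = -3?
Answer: 2282*I*√73 ≈ 19497.0*I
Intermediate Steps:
E(o) = -22 (E(o) = -25 - 1*(-3) = -25 + 3 = -22)
√(207 - 280)*(E(52) + t(48)) = √(207 - 280)*(-22 + 48²) = √(-73)*(-22 + 2304) = (I*√73)*2282 = 2282*I*√73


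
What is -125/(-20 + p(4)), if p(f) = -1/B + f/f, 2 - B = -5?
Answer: 875/134 ≈ 6.5299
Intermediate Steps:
B = 7 (B = 2 - 1*(-5) = 2 + 5 = 7)
p(f) = 6/7 (p(f) = -1/7 + f/f = -1*⅐ + 1 = -⅐ + 1 = 6/7)
-125/(-20 + p(4)) = -125/(-20 + 6/7) = -125/(-134/7) = -7/134*(-125) = 875/134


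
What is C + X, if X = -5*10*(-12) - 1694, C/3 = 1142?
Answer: 2332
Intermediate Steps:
C = 3426 (C = 3*1142 = 3426)
X = -1094 (X = -50*(-12) - 1694 = 600 - 1694 = -1094)
C + X = 3426 - 1094 = 2332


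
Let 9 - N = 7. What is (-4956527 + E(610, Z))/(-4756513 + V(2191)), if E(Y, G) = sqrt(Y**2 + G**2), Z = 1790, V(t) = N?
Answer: 4956527/4756511 - 10*sqrt(35762)/4756511 ≈ 1.0417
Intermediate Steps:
N = 2 (N = 9 - 1*7 = 9 - 7 = 2)
V(t) = 2
E(Y, G) = sqrt(G**2 + Y**2)
(-4956527 + E(610, Z))/(-4756513 + V(2191)) = (-4956527 + sqrt(1790**2 + 610**2))/(-4756513 + 2) = (-4956527 + sqrt(3204100 + 372100))/(-4756511) = (-4956527 + sqrt(3576200))*(-1/4756511) = (-4956527 + 10*sqrt(35762))*(-1/4756511) = 4956527/4756511 - 10*sqrt(35762)/4756511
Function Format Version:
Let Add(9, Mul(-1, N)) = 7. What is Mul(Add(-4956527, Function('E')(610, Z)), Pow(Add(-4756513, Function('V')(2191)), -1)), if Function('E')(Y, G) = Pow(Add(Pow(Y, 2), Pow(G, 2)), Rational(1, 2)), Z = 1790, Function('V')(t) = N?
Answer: Add(Rational(4956527, 4756511), Mul(Rational(-10, 4756511), Pow(35762, Rational(1, 2)))) ≈ 1.0417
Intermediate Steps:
N = 2 (N = Add(9, Mul(-1, 7)) = Add(9, -7) = 2)
Function('V')(t) = 2
Function('E')(Y, G) = Pow(Add(Pow(G, 2), Pow(Y, 2)), Rational(1, 2))
Mul(Add(-4956527, Function('E')(610, Z)), Pow(Add(-4756513, Function('V')(2191)), -1)) = Mul(Add(-4956527, Pow(Add(Pow(1790, 2), Pow(610, 2)), Rational(1, 2))), Pow(Add(-4756513, 2), -1)) = Mul(Add(-4956527, Pow(Add(3204100, 372100), Rational(1, 2))), Pow(-4756511, -1)) = Mul(Add(-4956527, Pow(3576200, Rational(1, 2))), Rational(-1, 4756511)) = Mul(Add(-4956527, Mul(10, Pow(35762, Rational(1, 2)))), Rational(-1, 4756511)) = Add(Rational(4956527, 4756511), Mul(Rational(-10, 4756511), Pow(35762, Rational(1, 2))))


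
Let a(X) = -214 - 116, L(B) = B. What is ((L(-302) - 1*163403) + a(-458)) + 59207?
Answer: -104828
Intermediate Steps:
a(X) = -330
((L(-302) - 1*163403) + a(-458)) + 59207 = ((-302 - 1*163403) - 330) + 59207 = ((-302 - 163403) - 330) + 59207 = (-163705 - 330) + 59207 = -164035 + 59207 = -104828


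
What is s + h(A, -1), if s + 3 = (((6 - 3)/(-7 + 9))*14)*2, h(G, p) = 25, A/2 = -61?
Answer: 64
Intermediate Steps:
A = -122 (A = 2*(-61) = -122)
s = 39 (s = -3 + (((6 - 3)/(-7 + 9))*14)*2 = -3 + ((3/2)*14)*2 = -3 + 21*2 = -3 + 42 = 39)
s + h(A, -1) = 39 + 25 = 64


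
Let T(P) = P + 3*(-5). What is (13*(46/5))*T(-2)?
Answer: -10166/5 ≈ -2033.2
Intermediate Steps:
T(P) = -15 + P (T(P) = P - 15 = -15 + P)
(13*(46/5))*T(-2) = (13*(46/5))*(-15 - 2) = (13*(46*(⅕)))*(-17) = (13*(46/5))*(-17) = (598/5)*(-17) = -10166/5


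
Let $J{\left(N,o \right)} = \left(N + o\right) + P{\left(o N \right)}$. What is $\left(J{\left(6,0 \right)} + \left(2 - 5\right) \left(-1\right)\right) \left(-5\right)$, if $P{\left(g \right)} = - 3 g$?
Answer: $-45$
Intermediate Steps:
$J{\left(N,o \right)} = N + o - 3 N o$ ($J{\left(N,o \right)} = \left(N + o\right) - 3 o N = \left(N + o\right) - 3 N o = N + o - 3 N o$)
$\left(J{\left(6,0 \right)} + \left(2 - 5\right) \left(-1\right)\right) \left(-5\right) = \left(\left(6 + 0 - 18 \cdot 0\right) + \left(2 - 5\right) \left(-1\right)\right) \left(-5\right) = \left(\left(6 + 0 + 0\right) - -3\right) \left(-5\right) = \left(6 + 3\right) \left(-5\right) = 9 \left(-5\right) = -45$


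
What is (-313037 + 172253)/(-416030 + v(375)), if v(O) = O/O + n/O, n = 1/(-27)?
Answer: 712719000/2106146813 ≈ 0.33840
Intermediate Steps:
n = -1/27 ≈ -0.037037
v(O) = 1 - 1/(27*O) (v(O) = O/O - 1/(27*O) = 1 - 1/(27*O))
(-313037 + 172253)/(-416030 + v(375)) = (-313037 + 172253)/(-416030 + (-1/27 + 375)/375) = -140784/(-416030 + (1/375)*(10124/27)) = -140784/(-416030 + 10124/10125) = -140784/(-4212293626/10125) = -140784*(-10125/4212293626) = 712719000/2106146813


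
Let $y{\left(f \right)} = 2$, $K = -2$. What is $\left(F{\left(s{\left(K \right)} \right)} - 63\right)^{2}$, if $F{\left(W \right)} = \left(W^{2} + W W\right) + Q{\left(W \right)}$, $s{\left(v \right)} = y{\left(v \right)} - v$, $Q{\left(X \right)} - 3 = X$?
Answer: $576$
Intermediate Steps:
$Q{\left(X \right)} = 3 + X$
$s{\left(v \right)} = 2 - v$
$F{\left(W \right)} = 3 + W + 2 W^{2}$ ($F{\left(W \right)} = \left(W^{2} + W W\right) + \left(3 + W\right) = \left(W^{2} + W^{2}\right) + \left(3 + W\right) = 2 W^{2} + \left(3 + W\right) = 3 + W + 2 W^{2}$)
$\left(F{\left(s{\left(K \right)} \right)} - 63\right)^{2} = \left(\left(3 + \left(2 - -2\right) + 2 \left(2 - -2\right)^{2}\right) - 63\right)^{2} = \left(\left(3 + \left(2 + 2\right) + 2 \left(2 + 2\right)^{2}\right) - 63\right)^{2} = \left(\left(3 + 4 + 2 \cdot 4^{2}\right) - 63\right)^{2} = \left(\left(3 + 4 + 2 \cdot 16\right) - 63\right)^{2} = \left(\left(3 + 4 + 32\right) - 63\right)^{2} = \left(39 - 63\right)^{2} = \left(-24\right)^{2} = 576$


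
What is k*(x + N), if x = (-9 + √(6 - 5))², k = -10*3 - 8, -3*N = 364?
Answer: 6536/3 ≈ 2178.7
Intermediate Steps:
N = -364/3 (N = -⅓*364 = -364/3 ≈ -121.33)
k = -38 (k = -30 - 8 = -38)
x = 64 (x = (-9 + √1)² = (-9 + 1)² = (-8)² = 64)
k*(x + N) = -38*(64 - 364/3) = -38*(-172/3) = 6536/3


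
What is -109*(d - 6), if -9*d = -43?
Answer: 1199/9 ≈ 133.22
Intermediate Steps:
d = 43/9 (d = -⅑*(-43) = 43/9 ≈ 4.7778)
-109*(d - 6) = -109*(43/9 - 6) = -109*(-11/9) = 1199/9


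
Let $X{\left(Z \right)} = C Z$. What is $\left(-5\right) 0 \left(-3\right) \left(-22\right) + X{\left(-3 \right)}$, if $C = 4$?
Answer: $-12$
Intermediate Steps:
$X{\left(Z \right)} = 4 Z$
$\left(-5\right) 0 \left(-3\right) \left(-22\right) + X{\left(-3 \right)} = \left(-5\right) 0 \left(-3\right) \left(-22\right) + 4 \left(-3\right) = 0 \left(-3\right) \left(-22\right) - 12 = 0 \left(-22\right) - 12 = 0 - 12 = -12$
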